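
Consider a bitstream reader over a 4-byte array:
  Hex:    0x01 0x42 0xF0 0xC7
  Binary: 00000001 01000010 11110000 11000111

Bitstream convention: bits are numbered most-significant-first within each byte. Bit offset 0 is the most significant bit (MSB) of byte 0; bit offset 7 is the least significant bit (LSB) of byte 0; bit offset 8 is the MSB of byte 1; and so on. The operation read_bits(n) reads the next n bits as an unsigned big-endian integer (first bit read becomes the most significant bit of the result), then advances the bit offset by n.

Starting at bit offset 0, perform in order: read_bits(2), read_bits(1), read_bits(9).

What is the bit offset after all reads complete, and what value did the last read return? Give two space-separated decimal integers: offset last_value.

Answer: 12 20

Derivation:
Read 1: bits[0:2] width=2 -> value=0 (bin 00); offset now 2 = byte 0 bit 2; 30 bits remain
Read 2: bits[2:3] width=1 -> value=0 (bin 0); offset now 3 = byte 0 bit 3; 29 bits remain
Read 3: bits[3:12] width=9 -> value=20 (bin 000010100); offset now 12 = byte 1 bit 4; 20 bits remain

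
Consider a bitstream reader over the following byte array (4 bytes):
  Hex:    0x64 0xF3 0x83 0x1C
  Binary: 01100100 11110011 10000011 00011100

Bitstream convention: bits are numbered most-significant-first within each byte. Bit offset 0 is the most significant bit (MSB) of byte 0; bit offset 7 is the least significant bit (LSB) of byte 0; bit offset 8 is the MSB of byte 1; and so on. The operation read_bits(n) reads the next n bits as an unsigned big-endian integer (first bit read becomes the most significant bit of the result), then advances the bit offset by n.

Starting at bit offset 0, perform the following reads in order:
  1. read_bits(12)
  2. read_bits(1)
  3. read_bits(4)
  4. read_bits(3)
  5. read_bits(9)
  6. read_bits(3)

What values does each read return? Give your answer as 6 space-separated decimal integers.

Read 1: bits[0:12] width=12 -> value=1615 (bin 011001001111); offset now 12 = byte 1 bit 4; 20 bits remain
Read 2: bits[12:13] width=1 -> value=0 (bin 0); offset now 13 = byte 1 bit 5; 19 bits remain
Read 3: bits[13:17] width=4 -> value=7 (bin 0111); offset now 17 = byte 2 bit 1; 15 bits remain
Read 4: bits[17:20] width=3 -> value=0 (bin 000); offset now 20 = byte 2 bit 4; 12 bits remain
Read 5: bits[20:29] width=9 -> value=99 (bin 001100011); offset now 29 = byte 3 bit 5; 3 bits remain
Read 6: bits[29:32] width=3 -> value=4 (bin 100); offset now 32 = byte 4 bit 0; 0 bits remain

Answer: 1615 0 7 0 99 4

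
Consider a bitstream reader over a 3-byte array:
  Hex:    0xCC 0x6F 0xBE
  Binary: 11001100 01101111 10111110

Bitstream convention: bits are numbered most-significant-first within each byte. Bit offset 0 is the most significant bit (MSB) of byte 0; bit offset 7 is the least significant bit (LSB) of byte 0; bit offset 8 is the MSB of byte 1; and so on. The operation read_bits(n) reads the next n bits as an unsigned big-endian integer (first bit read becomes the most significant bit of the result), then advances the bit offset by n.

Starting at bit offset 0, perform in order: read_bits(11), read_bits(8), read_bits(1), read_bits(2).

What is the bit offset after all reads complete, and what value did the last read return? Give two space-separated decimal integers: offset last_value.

Answer: 22 3

Derivation:
Read 1: bits[0:11] width=11 -> value=1635 (bin 11001100011); offset now 11 = byte 1 bit 3; 13 bits remain
Read 2: bits[11:19] width=8 -> value=125 (bin 01111101); offset now 19 = byte 2 bit 3; 5 bits remain
Read 3: bits[19:20] width=1 -> value=1 (bin 1); offset now 20 = byte 2 bit 4; 4 bits remain
Read 4: bits[20:22] width=2 -> value=3 (bin 11); offset now 22 = byte 2 bit 6; 2 bits remain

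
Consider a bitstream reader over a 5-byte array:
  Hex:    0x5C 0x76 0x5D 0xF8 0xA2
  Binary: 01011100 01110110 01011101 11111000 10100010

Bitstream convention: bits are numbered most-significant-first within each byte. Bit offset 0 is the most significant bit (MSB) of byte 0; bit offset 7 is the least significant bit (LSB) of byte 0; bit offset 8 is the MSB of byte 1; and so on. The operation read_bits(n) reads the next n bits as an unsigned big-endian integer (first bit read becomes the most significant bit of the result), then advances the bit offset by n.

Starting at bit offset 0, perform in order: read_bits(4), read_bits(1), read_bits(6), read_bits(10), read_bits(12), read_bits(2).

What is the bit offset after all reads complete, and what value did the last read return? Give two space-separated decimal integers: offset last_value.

Answer: 35 1

Derivation:
Read 1: bits[0:4] width=4 -> value=5 (bin 0101); offset now 4 = byte 0 bit 4; 36 bits remain
Read 2: bits[4:5] width=1 -> value=1 (bin 1); offset now 5 = byte 0 bit 5; 35 bits remain
Read 3: bits[5:11] width=6 -> value=35 (bin 100011); offset now 11 = byte 1 bit 3; 29 bits remain
Read 4: bits[11:21] width=10 -> value=715 (bin 1011001011); offset now 21 = byte 2 bit 5; 19 bits remain
Read 5: bits[21:33] width=12 -> value=3057 (bin 101111110001); offset now 33 = byte 4 bit 1; 7 bits remain
Read 6: bits[33:35] width=2 -> value=1 (bin 01); offset now 35 = byte 4 bit 3; 5 bits remain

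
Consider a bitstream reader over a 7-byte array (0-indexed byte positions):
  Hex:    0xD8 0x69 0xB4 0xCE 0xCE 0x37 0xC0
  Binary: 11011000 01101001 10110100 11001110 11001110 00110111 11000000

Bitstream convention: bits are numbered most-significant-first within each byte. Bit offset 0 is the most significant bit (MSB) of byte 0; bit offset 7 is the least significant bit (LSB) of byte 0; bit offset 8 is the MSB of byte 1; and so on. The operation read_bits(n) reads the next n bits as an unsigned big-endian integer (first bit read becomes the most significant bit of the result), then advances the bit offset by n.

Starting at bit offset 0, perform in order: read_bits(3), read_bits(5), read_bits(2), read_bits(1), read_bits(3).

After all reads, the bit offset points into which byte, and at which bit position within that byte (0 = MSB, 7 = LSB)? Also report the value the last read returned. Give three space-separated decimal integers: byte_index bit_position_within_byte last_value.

Answer: 1 6 2

Derivation:
Read 1: bits[0:3] width=3 -> value=6 (bin 110); offset now 3 = byte 0 bit 3; 53 bits remain
Read 2: bits[3:8] width=5 -> value=24 (bin 11000); offset now 8 = byte 1 bit 0; 48 bits remain
Read 3: bits[8:10] width=2 -> value=1 (bin 01); offset now 10 = byte 1 bit 2; 46 bits remain
Read 4: bits[10:11] width=1 -> value=1 (bin 1); offset now 11 = byte 1 bit 3; 45 bits remain
Read 5: bits[11:14] width=3 -> value=2 (bin 010); offset now 14 = byte 1 bit 6; 42 bits remain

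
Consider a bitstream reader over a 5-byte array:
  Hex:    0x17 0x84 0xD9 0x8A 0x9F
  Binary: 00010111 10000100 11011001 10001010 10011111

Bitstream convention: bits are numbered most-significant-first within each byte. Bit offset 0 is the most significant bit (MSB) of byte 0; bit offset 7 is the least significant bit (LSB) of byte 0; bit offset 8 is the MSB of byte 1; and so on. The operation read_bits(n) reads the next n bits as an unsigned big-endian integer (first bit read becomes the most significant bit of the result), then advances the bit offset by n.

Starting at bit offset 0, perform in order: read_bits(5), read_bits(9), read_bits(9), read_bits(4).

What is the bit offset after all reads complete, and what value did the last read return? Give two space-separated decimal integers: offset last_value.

Read 1: bits[0:5] width=5 -> value=2 (bin 00010); offset now 5 = byte 0 bit 5; 35 bits remain
Read 2: bits[5:14] width=9 -> value=481 (bin 111100001); offset now 14 = byte 1 bit 6; 26 bits remain
Read 3: bits[14:23] width=9 -> value=108 (bin 001101100); offset now 23 = byte 2 bit 7; 17 bits remain
Read 4: bits[23:27] width=4 -> value=12 (bin 1100); offset now 27 = byte 3 bit 3; 13 bits remain

Answer: 27 12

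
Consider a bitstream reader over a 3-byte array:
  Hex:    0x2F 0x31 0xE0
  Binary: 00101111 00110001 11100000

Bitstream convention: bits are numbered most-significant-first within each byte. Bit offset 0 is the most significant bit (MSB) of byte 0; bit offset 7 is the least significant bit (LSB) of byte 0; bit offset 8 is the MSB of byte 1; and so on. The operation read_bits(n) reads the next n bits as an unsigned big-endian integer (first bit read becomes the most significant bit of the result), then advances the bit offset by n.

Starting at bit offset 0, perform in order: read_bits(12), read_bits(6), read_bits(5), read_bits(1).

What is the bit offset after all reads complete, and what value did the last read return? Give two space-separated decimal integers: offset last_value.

Read 1: bits[0:12] width=12 -> value=755 (bin 001011110011); offset now 12 = byte 1 bit 4; 12 bits remain
Read 2: bits[12:18] width=6 -> value=7 (bin 000111); offset now 18 = byte 2 bit 2; 6 bits remain
Read 3: bits[18:23] width=5 -> value=16 (bin 10000); offset now 23 = byte 2 bit 7; 1 bits remain
Read 4: bits[23:24] width=1 -> value=0 (bin 0); offset now 24 = byte 3 bit 0; 0 bits remain

Answer: 24 0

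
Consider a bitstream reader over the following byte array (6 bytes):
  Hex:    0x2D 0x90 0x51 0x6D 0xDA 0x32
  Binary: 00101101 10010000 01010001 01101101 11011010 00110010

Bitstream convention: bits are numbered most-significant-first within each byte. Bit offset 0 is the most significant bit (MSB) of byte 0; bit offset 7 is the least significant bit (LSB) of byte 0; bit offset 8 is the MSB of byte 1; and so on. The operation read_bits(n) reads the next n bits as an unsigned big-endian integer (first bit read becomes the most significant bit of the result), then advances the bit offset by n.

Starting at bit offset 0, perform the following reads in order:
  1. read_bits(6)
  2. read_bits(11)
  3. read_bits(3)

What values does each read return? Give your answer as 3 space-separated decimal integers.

Answer: 11 800 5

Derivation:
Read 1: bits[0:6] width=6 -> value=11 (bin 001011); offset now 6 = byte 0 bit 6; 42 bits remain
Read 2: bits[6:17] width=11 -> value=800 (bin 01100100000); offset now 17 = byte 2 bit 1; 31 bits remain
Read 3: bits[17:20] width=3 -> value=5 (bin 101); offset now 20 = byte 2 bit 4; 28 bits remain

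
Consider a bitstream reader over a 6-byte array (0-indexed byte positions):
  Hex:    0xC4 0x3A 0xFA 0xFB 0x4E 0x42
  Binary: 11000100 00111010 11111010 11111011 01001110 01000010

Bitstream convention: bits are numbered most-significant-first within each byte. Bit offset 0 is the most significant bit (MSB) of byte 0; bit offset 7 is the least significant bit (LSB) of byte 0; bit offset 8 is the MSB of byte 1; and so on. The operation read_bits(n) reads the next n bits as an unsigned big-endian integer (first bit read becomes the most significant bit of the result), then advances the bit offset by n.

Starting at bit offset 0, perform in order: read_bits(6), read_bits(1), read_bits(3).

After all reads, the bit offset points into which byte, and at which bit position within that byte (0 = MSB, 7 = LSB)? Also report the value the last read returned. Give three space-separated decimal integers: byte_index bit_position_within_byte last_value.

Answer: 1 2 0

Derivation:
Read 1: bits[0:6] width=6 -> value=49 (bin 110001); offset now 6 = byte 0 bit 6; 42 bits remain
Read 2: bits[6:7] width=1 -> value=0 (bin 0); offset now 7 = byte 0 bit 7; 41 bits remain
Read 3: bits[7:10] width=3 -> value=0 (bin 000); offset now 10 = byte 1 bit 2; 38 bits remain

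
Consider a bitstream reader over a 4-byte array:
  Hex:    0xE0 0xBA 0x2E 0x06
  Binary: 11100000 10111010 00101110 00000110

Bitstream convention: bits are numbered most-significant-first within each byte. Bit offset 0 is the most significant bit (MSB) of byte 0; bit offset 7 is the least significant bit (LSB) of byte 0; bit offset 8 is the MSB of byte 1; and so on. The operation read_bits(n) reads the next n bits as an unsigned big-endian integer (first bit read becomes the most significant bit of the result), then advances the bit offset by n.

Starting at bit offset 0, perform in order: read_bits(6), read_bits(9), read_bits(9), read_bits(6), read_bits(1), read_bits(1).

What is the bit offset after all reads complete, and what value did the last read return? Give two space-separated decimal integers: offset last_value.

Answer: 32 0

Derivation:
Read 1: bits[0:6] width=6 -> value=56 (bin 111000); offset now 6 = byte 0 bit 6; 26 bits remain
Read 2: bits[6:15] width=9 -> value=93 (bin 001011101); offset now 15 = byte 1 bit 7; 17 bits remain
Read 3: bits[15:24] width=9 -> value=46 (bin 000101110); offset now 24 = byte 3 bit 0; 8 bits remain
Read 4: bits[24:30] width=6 -> value=1 (bin 000001); offset now 30 = byte 3 bit 6; 2 bits remain
Read 5: bits[30:31] width=1 -> value=1 (bin 1); offset now 31 = byte 3 bit 7; 1 bits remain
Read 6: bits[31:32] width=1 -> value=0 (bin 0); offset now 32 = byte 4 bit 0; 0 bits remain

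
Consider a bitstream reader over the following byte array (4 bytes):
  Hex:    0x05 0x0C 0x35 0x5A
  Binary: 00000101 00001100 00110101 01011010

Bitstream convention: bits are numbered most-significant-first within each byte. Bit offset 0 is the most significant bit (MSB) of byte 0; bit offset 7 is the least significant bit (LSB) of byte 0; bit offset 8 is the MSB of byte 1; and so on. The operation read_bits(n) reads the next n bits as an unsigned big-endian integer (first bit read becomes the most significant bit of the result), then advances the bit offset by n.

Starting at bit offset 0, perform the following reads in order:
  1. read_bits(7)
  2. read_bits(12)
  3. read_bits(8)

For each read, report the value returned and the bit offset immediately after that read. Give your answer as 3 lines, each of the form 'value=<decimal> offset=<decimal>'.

Answer: value=2 offset=7
value=2145 offset=19
value=170 offset=27

Derivation:
Read 1: bits[0:7] width=7 -> value=2 (bin 0000010); offset now 7 = byte 0 bit 7; 25 bits remain
Read 2: bits[7:19] width=12 -> value=2145 (bin 100001100001); offset now 19 = byte 2 bit 3; 13 bits remain
Read 3: bits[19:27] width=8 -> value=170 (bin 10101010); offset now 27 = byte 3 bit 3; 5 bits remain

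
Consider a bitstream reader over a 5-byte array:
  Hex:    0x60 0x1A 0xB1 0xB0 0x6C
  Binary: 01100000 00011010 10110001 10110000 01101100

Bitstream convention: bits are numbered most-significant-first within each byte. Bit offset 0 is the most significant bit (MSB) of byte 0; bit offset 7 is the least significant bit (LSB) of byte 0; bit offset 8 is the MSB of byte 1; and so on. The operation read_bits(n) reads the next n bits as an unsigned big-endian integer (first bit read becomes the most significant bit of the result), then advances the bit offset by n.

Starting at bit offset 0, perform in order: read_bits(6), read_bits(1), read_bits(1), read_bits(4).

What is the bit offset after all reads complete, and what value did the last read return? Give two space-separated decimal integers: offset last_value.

Read 1: bits[0:6] width=6 -> value=24 (bin 011000); offset now 6 = byte 0 bit 6; 34 bits remain
Read 2: bits[6:7] width=1 -> value=0 (bin 0); offset now 7 = byte 0 bit 7; 33 bits remain
Read 3: bits[7:8] width=1 -> value=0 (bin 0); offset now 8 = byte 1 bit 0; 32 bits remain
Read 4: bits[8:12] width=4 -> value=1 (bin 0001); offset now 12 = byte 1 bit 4; 28 bits remain

Answer: 12 1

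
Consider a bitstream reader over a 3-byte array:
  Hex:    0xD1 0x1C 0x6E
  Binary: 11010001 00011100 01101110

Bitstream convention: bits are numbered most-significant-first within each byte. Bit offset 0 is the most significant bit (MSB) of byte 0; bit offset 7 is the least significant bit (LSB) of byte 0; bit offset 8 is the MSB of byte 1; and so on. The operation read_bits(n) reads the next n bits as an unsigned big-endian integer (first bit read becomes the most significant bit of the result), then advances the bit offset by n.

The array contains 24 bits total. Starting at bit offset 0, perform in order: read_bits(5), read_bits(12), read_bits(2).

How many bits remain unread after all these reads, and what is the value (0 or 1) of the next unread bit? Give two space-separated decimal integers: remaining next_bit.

Answer: 5 0

Derivation:
Read 1: bits[0:5] width=5 -> value=26 (bin 11010); offset now 5 = byte 0 bit 5; 19 bits remain
Read 2: bits[5:17] width=12 -> value=568 (bin 001000111000); offset now 17 = byte 2 bit 1; 7 bits remain
Read 3: bits[17:19] width=2 -> value=3 (bin 11); offset now 19 = byte 2 bit 3; 5 bits remain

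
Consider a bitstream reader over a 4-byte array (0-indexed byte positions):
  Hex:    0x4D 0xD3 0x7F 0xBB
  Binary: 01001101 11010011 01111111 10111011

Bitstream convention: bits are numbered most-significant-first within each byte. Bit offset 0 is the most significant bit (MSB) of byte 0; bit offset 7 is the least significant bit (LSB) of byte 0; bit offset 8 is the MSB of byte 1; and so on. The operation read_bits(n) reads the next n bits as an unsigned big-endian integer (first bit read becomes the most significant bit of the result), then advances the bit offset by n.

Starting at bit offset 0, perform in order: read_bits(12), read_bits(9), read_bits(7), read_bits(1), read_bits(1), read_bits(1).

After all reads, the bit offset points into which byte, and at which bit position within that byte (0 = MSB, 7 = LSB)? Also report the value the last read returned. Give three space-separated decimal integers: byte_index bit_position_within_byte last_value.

Answer: 3 7 1

Derivation:
Read 1: bits[0:12] width=12 -> value=1245 (bin 010011011101); offset now 12 = byte 1 bit 4; 20 bits remain
Read 2: bits[12:21] width=9 -> value=111 (bin 001101111); offset now 21 = byte 2 bit 5; 11 bits remain
Read 3: bits[21:28] width=7 -> value=123 (bin 1111011); offset now 28 = byte 3 bit 4; 4 bits remain
Read 4: bits[28:29] width=1 -> value=1 (bin 1); offset now 29 = byte 3 bit 5; 3 bits remain
Read 5: bits[29:30] width=1 -> value=0 (bin 0); offset now 30 = byte 3 bit 6; 2 bits remain
Read 6: bits[30:31] width=1 -> value=1 (bin 1); offset now 31 = byte 3 bit 7; 1 bits remain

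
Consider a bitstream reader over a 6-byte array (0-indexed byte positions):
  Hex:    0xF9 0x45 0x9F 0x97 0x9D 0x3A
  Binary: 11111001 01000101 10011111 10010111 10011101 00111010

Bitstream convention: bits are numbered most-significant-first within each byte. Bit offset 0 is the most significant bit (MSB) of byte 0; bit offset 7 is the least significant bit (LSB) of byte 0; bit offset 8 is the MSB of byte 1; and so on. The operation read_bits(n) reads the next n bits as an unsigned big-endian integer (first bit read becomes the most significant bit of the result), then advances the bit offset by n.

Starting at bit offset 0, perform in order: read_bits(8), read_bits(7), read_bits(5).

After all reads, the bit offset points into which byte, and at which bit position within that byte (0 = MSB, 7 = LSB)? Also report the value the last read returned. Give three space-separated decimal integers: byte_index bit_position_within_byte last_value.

Answer: 2 4 25

Derivation:
Read 1: bits[0:8] width=8 -> value=249 (bin 11111001); offset now 8 = byte 1 bit 0; 40 bits remain
Read 2: bits[8:15] width=7 -> value=34 (bin 0100010); offset now 15 = byte 1 bit 7; 33 bits remain
Read 3: bits[15:20] width=5 -> value=25 (bin 11001); offset now 20 = byte 2 bit 4; 28 bits remain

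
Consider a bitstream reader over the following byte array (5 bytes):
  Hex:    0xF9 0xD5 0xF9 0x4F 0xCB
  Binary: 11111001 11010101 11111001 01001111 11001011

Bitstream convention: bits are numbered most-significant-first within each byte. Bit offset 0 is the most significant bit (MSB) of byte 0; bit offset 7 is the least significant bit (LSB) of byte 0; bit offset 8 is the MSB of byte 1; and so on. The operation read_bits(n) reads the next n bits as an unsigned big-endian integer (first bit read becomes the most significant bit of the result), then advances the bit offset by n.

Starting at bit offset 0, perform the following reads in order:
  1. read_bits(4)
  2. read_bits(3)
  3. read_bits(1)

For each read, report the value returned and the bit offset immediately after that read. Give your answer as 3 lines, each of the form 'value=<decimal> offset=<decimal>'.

Read 1: bits[0:4] width=4 -> value=15 (bin 1111); offset now 4 = byte 0 bit 4; 36 bits remain
Read 2: bits[4:7] width=3 -> value=4 (bin 100); offset now 7 = byte 0 bit 7; 33 bits remain
Read 3: bits[7:8] width=1 -> value=1 (bin 1); offset now 8 = byte 1 bit 0; 32 bits remain

Answer: value=15 offset=4
value=4 offset=7
value=1 offset=8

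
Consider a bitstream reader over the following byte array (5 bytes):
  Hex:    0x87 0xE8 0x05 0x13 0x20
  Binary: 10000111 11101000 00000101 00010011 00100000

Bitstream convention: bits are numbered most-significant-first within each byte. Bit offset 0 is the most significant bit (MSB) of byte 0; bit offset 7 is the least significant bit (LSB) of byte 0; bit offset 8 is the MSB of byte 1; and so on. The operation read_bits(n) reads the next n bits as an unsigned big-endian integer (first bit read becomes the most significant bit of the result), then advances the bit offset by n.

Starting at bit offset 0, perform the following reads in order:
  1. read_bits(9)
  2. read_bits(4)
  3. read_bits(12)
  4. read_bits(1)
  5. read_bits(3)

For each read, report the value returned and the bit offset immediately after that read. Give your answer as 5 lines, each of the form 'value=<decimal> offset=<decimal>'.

Read 1: bits[0:9] width=9 -> value=271 (bin 100001111); offset now 9 = byte 1 bit 1; 31 bits remain
Read 2: bits[9:13] width=4 -> value=13 (bin 1101); offset now 13 = byte 1 bit 5; 27 bits remain
Read 3: bits[13:25] width=12 -> value=10 (bin 000000001010); offset now 25 = byte 3 bit 1; 15 bits remain
Read 4: bits[25:26] width=1 -> value=0 (bin 0); offset now 26 = byte 3 bit 2; 14 bits remain
Read 5: bits[26:29] width=3 -> value=2 (bin 010); offset now 29 = byte 3 bit 5; 11 bits remain

Answer: value=271 offset=9
value=13 offset=13
value=10 offset=25
value=0 offset=26
value=2 offset=29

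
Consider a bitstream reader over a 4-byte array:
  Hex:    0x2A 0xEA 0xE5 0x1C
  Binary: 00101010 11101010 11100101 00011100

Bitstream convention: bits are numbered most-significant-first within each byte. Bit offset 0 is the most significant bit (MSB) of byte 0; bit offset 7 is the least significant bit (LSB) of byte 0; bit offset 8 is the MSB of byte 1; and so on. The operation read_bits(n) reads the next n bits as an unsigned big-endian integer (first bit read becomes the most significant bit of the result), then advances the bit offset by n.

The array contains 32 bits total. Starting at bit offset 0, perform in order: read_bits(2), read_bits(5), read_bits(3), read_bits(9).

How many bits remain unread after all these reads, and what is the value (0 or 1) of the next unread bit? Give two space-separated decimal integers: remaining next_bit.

Answer: 13 0

Derivation:
Read 1: bits[0:2] width=2 -> value=0 (bin 00); offset now 2 = byte 0 bit 2; 30 bits remain
Read 2: bits[2:7] width=5 -> value=21 (bin 10101); offset now 7 = byte 0 bit 7; 25 bits remain
Read 3: bits[7:10] width=3 -> value=3 (bin 011); offset now 10 = byte 1 bit 2; 22 bits remain
Read 4: bits[10:19] width=9 -> value=343 (bin 101010111); offset now 19 = byte 2 bit 3; 13 bits remain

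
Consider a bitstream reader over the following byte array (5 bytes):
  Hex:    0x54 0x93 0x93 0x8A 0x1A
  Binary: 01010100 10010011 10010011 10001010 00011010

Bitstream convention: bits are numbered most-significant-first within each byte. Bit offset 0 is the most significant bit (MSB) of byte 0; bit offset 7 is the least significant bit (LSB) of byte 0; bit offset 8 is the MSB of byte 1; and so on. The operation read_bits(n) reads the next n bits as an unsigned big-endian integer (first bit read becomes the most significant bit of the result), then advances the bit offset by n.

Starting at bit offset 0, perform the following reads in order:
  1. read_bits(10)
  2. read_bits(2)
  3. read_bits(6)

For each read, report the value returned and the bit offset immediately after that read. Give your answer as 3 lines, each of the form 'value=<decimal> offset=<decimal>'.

Read 1: bits[0:10] width=10 -> value=338 (bin 0101010010); offset now 10 = byte 1 bit 2; 30 bits remain
Read 2: bits[10:12] width=2 -> value=1 (bin 01); offset now 12 = byte 1 bit 4; 28 bits remain
Read 3: bits[12:18] width=6 -> value=14 (bin 001110); offset now 18 = byte 2 bit 2; 22 bits remain

Answer: value=338 offset=10
value=1 offset=12
value=14 offset=18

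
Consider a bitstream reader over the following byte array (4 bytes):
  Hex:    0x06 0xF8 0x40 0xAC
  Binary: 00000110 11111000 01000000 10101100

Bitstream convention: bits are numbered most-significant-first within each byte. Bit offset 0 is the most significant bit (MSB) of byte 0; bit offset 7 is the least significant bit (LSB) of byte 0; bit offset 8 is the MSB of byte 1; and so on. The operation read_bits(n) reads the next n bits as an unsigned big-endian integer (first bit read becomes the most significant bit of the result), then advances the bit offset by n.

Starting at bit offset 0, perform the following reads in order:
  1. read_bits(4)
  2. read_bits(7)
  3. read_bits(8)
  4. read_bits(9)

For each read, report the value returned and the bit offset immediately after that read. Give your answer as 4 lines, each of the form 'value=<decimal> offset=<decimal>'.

Read 1: bits[0:4] width=4 -> value=0 (bin 0000); offset now 4 = byte 0 bit 4; 28 bits remain
Read 2: bits[4:11] width=7 -> value=55 (bin 0110111); offset now 11 = byte 1 bit 3; 21 bits remain
Read 3: bits[11:19] width=8 -> value=194 (bin 11000010); offset now 19 = byte 2 bit 3; 13 bits remain
Read 4: bits[19:28] width=9 -> value=10 (bin 000001010); offset now 28 = byte 3 bit 4; 4 bits remain

Answer: value=0 offset=4
value=55 offset=11
value=194 offset=19
value=10 offset=28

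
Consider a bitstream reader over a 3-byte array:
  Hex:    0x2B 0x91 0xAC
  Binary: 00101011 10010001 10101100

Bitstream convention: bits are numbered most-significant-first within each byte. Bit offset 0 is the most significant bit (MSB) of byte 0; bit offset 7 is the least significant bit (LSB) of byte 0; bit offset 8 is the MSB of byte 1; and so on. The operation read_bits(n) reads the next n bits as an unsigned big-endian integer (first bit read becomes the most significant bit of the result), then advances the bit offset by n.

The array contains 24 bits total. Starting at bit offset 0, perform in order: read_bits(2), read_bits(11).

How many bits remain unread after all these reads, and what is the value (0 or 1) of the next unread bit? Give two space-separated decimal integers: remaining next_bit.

Answer: 11 0

Derivation:
Read 1: bits[0:2] width=2 -> value=0 (bin 00); offset now 2 = byte 0 bit 2; 22 bits remain
Read 2: bits[2:13] width=11 -> value=1394 (bin 10101110010); offset now 13 = byte 1 bit 5; 11 bits remain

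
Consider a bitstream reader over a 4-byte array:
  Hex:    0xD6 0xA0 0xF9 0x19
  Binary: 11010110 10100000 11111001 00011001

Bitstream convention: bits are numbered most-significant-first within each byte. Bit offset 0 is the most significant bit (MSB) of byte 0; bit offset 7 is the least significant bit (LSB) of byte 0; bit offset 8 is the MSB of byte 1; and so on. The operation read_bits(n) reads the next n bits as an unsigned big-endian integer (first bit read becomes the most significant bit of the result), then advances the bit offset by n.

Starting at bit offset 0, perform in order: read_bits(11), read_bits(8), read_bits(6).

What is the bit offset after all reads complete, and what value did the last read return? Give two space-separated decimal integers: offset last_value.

Read 1: bits[0:11] width=11 -> value=1717 (bin 11010110101); offset now 11 = byte 1 bit 3; 21 bits remain
Read 2: bits[11:19] width=8 -> value=7 (bin 00000111); offset now 19 = byte 2 bit 3; 13 bits remain
Read 3: bits[19:25] width=6 -> value=50 (bin 110010); offset now 25 = byte 3 bit 1; 7 bits remain

Answer: 25 50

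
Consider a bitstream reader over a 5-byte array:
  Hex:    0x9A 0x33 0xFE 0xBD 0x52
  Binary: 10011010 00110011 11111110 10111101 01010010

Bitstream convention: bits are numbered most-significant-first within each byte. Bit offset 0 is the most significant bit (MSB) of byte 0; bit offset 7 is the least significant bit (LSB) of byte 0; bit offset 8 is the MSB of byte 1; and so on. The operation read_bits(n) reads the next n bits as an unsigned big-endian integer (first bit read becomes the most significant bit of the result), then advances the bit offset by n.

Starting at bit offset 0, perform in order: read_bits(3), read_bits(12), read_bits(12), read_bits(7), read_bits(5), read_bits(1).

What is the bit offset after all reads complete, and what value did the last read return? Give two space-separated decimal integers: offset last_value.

Answer: 40 0

Derivation:
Read 1: bits[0:3] width=3 -> value=4 (bin 100); offset now 3 = byte 0 bit 3; 37 bits remain
Read 2: bits[3:15] width=12 -> value=3353 (bin 110100011001); offset now 15 = byte 1 bit 7; 25 bits remain
Read 3: bits[15:27] width=12 -> value=4085 (bin 111111110101); offset now 27 = byte 3 bit 3; 13 bits remain
Read 4: bits[27:34] width=7 -> value=117 (bin 1110101); offset now 34 = byte 4 bit 2; 6 bits remain
Read 5: bits[34:39] width=5 -> value=9 (bin 01001); offset now 39 = byte 4 bit 7; 1 bits remain
Read 6: bits[39:40] width=1 -> value=0 (bin 0); offset now 40 = byte 5 bit 0; 0 bits remain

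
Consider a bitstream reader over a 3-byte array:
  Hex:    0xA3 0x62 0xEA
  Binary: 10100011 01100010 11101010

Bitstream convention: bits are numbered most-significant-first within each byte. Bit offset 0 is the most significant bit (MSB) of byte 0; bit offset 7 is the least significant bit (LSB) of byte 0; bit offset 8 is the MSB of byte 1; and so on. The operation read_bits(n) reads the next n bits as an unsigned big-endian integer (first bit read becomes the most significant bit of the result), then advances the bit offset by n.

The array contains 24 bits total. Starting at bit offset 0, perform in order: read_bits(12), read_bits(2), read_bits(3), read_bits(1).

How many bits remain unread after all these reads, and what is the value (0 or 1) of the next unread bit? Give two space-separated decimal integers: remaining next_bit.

Answer: 6 1

Derivation:
Read 1: bits[0:12] width=12 -> value=2614 (bin 101000110110); offset now 12 = byte 1 bit 4; 12 bits remain
Read 2: bits[12:14] width=2 -> value=0 (bin 00); offset now 14 = byte 1 bit 6; 10 bits remain
Read 3: bits[14:17] width=3 -> value=5 (bin 101); offset now 17 = byte 2 bit 1; 7 bits remain
Read 4: bits[17:18] width=1 -> value=1 (bin 1); offset now 18 = byte 2 bit 2; 6 bits remain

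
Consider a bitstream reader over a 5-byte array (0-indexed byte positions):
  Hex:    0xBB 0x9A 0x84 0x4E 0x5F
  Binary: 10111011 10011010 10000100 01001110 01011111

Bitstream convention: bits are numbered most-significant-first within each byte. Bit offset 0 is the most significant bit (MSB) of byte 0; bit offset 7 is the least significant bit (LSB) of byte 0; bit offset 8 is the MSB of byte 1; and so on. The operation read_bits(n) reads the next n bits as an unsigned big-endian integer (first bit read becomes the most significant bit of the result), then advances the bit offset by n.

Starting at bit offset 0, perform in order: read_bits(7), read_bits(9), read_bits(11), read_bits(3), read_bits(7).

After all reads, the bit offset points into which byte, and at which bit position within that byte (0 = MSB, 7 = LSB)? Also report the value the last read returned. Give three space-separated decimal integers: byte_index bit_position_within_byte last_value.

Answer: 4 5 75

Derivation:
Read 1: bits[0:7] width=7 -> value=93 (bin 1011101); offset now 7 = byte 0 bit 7; 33 bits remain
Read 2: bits[7:16] width=9 -> value=410 (bin 110011010); offset now 16 = byte 2 bit 0; 24 bits remain
Read 3: bits[16:27] width=11 -> value=1058 (bin 10000100010); offset now 27 = byte 3 bit 3; 13 bits remain
Read 4: bits[27:30] width=3 -> value=3 (bin 011); offset now 30 = byte 3 bit 6; 10 bits remain
Read 5: bits[30:37] width=7 -> value=75 (bin 1001011); offset now 37 = byte 4 bit 5; 3 bits remain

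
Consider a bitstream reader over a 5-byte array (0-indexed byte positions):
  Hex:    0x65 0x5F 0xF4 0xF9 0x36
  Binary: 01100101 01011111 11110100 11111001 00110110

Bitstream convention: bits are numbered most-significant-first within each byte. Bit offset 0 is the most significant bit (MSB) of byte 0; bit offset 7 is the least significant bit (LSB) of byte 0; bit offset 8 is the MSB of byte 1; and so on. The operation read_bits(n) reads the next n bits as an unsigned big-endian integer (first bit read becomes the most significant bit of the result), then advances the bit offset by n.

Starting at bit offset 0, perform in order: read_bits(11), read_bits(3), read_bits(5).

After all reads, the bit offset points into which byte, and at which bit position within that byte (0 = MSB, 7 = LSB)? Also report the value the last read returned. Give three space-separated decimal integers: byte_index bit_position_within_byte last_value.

Read 1: bits[0:11] width=11 -> value=810 (bin 01100101010); offset now 11 = byte 1 bit 3; 29 bits remain
Read 2: bits[11:14] width=3 -> value=7 (bin 111); offset now 14 = byte 1 bit 6; 26 bits remain
Read 3: bits[14:19] width=5 -> value=31 (bin 11111); offset now 19 = byte 2 bit 3; 21 bits remain

Answer: 2 3 31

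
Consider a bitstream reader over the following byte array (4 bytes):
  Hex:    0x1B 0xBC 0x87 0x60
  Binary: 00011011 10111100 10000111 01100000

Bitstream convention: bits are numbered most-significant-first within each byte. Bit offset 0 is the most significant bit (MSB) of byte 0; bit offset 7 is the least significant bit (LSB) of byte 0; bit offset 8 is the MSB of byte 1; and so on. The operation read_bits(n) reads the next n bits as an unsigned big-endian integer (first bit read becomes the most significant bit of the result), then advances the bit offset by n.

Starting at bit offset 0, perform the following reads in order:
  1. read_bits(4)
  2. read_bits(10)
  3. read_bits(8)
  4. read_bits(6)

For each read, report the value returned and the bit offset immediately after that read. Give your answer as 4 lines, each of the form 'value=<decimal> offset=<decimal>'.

Read 1: bits[0:4] width=4 -> value=1 (bin 0001); offset now 4 = byte 0 bit 4; 28 bits remain
Read 2: bits[4:14] width=10 -> value=751 (bin 1011101111); offset now 14 = byte 1 bit 6; 18 bits remain
Read 3: bits[14:22] width=8 -> value=33 (bin 00100001); offset now 22 = byte 2 bit 6; 10 bits remain
Read 4: bits[22:28] width=6 -> value=54 (bin 110110); offset now 28 = byte 3 bit 4; 4 bits remain

Answer: value=1 offset=4
value=751 offset=14
value=33 offset=22
value=54 offset=28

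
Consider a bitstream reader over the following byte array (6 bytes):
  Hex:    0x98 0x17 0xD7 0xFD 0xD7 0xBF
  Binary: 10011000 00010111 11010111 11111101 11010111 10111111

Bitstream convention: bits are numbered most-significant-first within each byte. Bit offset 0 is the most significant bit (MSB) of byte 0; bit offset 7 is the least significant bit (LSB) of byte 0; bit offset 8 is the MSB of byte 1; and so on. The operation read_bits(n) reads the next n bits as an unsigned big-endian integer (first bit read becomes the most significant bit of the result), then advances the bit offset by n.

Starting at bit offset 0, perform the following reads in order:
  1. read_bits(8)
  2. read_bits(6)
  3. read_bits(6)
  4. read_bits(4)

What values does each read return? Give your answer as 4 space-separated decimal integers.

Answer: 152 5 61 7

Derivation:
Read 1: bits[0:8] width=8 -> value=152 (bin 10011000); offset now 8 = byte 1 bit 0; 40 bits remain
Read 2: bits[8:14] width=6 -> value=5 (bin 000101); offset now 14 = byte 1 bit 6; 34 bits remain
Read 3: bits[14:20] width=6 -> value=61 (bin 111101); offset now 20 = byte 2 bit 4; 28 bits remain
Read 4: bits[20:24] width=4 -> value=7 (bin 0111); offset now 24 = byte 3 bit 0; 24 bits remain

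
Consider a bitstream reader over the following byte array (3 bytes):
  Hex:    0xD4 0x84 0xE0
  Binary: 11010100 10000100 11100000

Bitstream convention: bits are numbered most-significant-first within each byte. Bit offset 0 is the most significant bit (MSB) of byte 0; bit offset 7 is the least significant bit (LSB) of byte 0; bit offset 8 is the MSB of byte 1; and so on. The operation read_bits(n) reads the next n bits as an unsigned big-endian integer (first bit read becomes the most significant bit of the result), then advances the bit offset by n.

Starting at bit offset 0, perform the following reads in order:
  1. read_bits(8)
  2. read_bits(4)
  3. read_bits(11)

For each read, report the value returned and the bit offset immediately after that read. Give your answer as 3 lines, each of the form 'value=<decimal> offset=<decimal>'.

Answer: value=212 offset=8
value=8 offset=12
value=624 offset=23

Derivation:
Read 1: bits[0:8] width=8 -> value=212 (bin 11010100); offset now 8 = byte 1 bit 0; 16 bits remain
Read 2: bits[8:12] width=4 -> value=8 (bin 1000); offset now 12 = byte 1 bit 4; 12 bits remain
Read 3: bits[12:23] width=11 -> value=624 (bin 01001110000); offset now 23 = byte 2 bit 7; 1 bits remain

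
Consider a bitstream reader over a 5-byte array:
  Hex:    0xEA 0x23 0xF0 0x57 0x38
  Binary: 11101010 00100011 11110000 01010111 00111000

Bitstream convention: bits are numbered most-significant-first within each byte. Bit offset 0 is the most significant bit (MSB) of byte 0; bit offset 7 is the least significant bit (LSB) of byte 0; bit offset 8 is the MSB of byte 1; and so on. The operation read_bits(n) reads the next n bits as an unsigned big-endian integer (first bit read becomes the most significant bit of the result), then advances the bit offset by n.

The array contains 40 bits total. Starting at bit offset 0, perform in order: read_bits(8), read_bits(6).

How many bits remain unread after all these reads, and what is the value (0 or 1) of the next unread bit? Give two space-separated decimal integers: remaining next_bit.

Read 1: bits[0:8] width=8 -> value=234 (bin 11101010); offset now 8 = byte 1 bit 0; 32 bits remain
Read 2: bits[8:14] width=6 -> value=8 (bin 001000); offset now 14 = byte 1 bit 6; 26 bits remain

Answer: 26 1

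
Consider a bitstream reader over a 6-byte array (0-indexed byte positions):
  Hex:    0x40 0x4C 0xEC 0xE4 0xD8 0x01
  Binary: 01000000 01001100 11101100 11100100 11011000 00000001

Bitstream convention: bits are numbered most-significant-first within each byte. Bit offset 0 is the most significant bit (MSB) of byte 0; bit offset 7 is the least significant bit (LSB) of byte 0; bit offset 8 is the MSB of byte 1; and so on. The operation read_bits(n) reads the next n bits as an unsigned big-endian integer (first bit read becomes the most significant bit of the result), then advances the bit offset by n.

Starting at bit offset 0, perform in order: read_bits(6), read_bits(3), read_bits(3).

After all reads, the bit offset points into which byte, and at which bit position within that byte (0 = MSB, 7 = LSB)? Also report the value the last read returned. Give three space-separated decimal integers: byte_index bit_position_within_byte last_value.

Read 1: bits[0:6] width=6 -> value=16 (bin 010000); offset now 6 = byte 0 bit 6; 42 bits remain
Read 2: bits[6:9] width=3 -> value=0 (bin 000); offset now 9 = byte 1 bit 1; 39 bits remain
Read 3: bits[9:12] width=3 -> value=4 (bin 100); offset now 12 = byte 1 bit 4; 36 bits remain

Answer: 1 4 4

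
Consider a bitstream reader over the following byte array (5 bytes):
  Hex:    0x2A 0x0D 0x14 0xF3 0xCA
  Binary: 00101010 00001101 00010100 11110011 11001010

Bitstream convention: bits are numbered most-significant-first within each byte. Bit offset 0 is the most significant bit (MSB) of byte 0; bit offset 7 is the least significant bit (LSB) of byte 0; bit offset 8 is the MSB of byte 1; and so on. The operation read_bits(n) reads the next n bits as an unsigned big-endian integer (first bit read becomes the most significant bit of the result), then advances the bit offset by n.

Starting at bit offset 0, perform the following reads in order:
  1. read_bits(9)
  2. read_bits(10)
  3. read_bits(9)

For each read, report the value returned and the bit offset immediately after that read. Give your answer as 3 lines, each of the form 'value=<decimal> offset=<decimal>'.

Answer: value=84 offset=9
value=104 offset=19
value=335 offset=28

Derivation:
Read 1: bits[0:9] width=9 -> value=84 (bin 001010100); offset now 9 = byte 1 bit 1; 31 bits remain
Read 2: bits[9:19] width=10 -> value=104 (bin 0001101000); offset now 19 = byte 2 bit 3; 21 bits remain
Read 3: bits[19:28] width=9 -> value=335 (bin 101001111); offset now 28 = byte 3 bit 4; 12 bits remain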